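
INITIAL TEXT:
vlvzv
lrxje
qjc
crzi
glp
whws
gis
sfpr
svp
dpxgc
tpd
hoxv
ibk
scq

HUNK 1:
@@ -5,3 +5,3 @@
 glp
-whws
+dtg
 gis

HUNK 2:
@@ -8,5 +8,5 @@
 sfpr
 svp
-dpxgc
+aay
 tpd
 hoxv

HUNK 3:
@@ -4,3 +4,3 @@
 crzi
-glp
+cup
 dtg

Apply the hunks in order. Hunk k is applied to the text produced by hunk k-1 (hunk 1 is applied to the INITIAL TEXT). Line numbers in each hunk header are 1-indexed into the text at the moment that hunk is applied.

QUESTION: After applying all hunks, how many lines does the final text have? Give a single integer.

Answer: 14

Derivation:
Hunk 1: at line 5 remove [whws] add [dtg] -> 14 lines: vlvzv lrxje qjc crzi glp dtg gis sfpr svp dpxgc tpd hoxv ibk scq
Hunk 2: at line 8 remove [dpxgc] add [aay] -> 14 lines: vlvzv lrxje qjc crzi glp dtg gis sfpr svp aay tpd hoxv ibk scq
Hunk 3: at line 4 remove [glp] add [cup] -> 14 lines: vlvzv lrxje qjc crzi cup dtg gis sfpr svp aay tpd hoxv ibk scq
Final line count: 14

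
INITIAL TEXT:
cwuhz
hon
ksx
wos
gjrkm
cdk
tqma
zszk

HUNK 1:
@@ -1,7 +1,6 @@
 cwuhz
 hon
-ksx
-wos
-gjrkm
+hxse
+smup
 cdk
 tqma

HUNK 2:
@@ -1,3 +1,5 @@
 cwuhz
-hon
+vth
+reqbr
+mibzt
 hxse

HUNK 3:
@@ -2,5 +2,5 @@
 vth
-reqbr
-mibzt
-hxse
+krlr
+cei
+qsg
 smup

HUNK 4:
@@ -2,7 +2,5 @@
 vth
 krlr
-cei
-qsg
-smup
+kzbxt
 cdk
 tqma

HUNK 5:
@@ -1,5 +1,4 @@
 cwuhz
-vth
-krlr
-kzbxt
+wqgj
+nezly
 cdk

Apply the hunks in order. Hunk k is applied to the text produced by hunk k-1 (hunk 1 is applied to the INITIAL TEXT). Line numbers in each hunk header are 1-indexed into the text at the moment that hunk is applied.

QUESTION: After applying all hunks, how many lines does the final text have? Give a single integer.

Hunk 1: at line 1 remove [ksx,wos,gjrkm] add [hxse,smup] -> 7 lines: cwuhz hon hxse smup cdk tqma zszk
Hunk 2: at line 1 remove [hon] add [vth,reqbr,mibzt] -> 9 lines: cwuhz vth reqbr mibzt hxse smup cdk tqma zszk
Hunk 3: at line 2 remove [reqbr,mibzt,hxse] add [krlr,cei,qsg] -> 9 lines: cwuhz vth krlr cei qsg smup cdk tqma zszk
Hunk 4: at line 2 remove [cei,qsg,smup] add [kzbxt] -> 7 lines: cwuhz vth krlr kzbxt cdk tqma zszk
Hunk 5: at line 1 remove [vth,krlr,kzbxt] add [wqgj,nezly] -> 6 lines: cwuhz wqgj nezly cdk tqma zszk
Final line count: 6

Answer: 6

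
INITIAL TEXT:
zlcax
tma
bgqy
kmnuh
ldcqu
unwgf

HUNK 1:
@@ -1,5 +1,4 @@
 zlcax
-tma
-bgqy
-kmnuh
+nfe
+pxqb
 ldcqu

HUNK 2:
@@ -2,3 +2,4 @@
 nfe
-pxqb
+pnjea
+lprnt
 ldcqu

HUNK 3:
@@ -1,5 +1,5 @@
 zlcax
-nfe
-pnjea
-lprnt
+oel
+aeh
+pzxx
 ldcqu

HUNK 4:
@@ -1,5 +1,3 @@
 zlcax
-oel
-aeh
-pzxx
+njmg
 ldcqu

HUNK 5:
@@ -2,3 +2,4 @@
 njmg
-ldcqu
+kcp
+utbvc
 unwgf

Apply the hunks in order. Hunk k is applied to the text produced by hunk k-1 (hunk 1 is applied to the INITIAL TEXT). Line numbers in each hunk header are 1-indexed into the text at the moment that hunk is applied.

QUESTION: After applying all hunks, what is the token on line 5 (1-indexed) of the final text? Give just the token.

Hunk 1: at line 1 remove [tma,bgqy,kmnuh] add [nfe,pxqb] -> 5 lines: zlcax nfe pxqb ldcqu unwgf
Hunk 2: at line 2 remove [pxqb] add [pnjea,lprnt] -> 6 lines: zlcax nfe pnjea lprnt ldcqu unwgf
Hunk 3: at line 1 remove [nfe,pnjea,lprnt] add [oel,aeh,pzxx] -> 6 lines: zlcax oel aeh pzxx ldcqu unwgf
Hunk 4: at line 1 remove [oel,aeh,pzxx] add [njmg] -> 4 lines: zlcax njmg ldcqu unwgf
Hunk 5: at line 2 remove [ldcqu] add [kcp,utbvc] -> 5 lines: zlcax njmg kcp utbvc unwgf
Final line 5: unwgf

Answer: unwgf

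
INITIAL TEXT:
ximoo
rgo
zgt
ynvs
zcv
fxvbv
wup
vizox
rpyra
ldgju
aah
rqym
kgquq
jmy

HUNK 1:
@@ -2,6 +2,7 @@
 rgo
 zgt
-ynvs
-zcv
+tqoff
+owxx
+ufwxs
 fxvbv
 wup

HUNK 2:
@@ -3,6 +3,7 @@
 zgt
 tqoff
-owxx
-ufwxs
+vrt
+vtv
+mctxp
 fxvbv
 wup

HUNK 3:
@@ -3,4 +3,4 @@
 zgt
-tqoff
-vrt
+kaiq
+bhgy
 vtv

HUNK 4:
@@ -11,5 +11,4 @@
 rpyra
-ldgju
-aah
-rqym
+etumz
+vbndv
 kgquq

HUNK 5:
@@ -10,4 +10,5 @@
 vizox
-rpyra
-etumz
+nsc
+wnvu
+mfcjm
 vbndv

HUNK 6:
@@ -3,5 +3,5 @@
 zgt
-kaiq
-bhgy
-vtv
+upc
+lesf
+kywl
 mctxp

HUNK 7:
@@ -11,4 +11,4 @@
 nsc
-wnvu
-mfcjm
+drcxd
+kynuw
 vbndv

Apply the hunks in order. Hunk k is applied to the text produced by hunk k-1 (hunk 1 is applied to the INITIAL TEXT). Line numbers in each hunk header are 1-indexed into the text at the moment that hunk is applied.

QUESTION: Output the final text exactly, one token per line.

Hunk 1: at line 2 remove [ynvs,zcv] add [tqoff,owxx,ufwxs] -> 15 lines: ximoo rgo zgt tqoff owxx ufwxs fxvbv wup vizox rpyra ldgju aah rqym kgquq jmy
Hunk 2: at line 3 remove [owxx,ufwxs] add [vrt,vtv,mctxp] -> 16 lines: ximoo rgo zgt tqoff vrt vtv mctxp fxvbv wup vizox rpyra ldgju aah rqym kgquq jmy
Hunk 3: at line 3 remove [tqoff,vrt] add [kaiq,bhgy] -> 16 lines: ximoo rgo zgt kaiq bhgy vtv mctxp fxvbv wup vizox rpyra ldgju aah rqym kgquq jmy
Hunk 4: at line 11 remove [ldgju,aah,rqym] add [etumz,vbndv] -> 15 lines: ximoo rgo zgt kaiq bhgy vtv mctxp fxvbv wup vizox rpyra etumz vbndv kgquq jmy
Hunk 5: at line 10 remove [rpyra,etumz] add [nsc,wnvu,mfcjm] -> 16 lines: ximoo rgo zgt kaiq bhgy vtv mctxp fxvbv wup vizox nsc wnvu mfcjm vbndv kgquq jmy
Hunk 6: at line 3 remove [kaiq,bhgy,vtv] add [upc,lesf,kywl] -> 16 lines: ximoo rgo zgt upc lesf kywl mctxp fxvbv wup vizox nsc wnvu mfcjm vbndv kgquq jmy
Hunk 7: at line 11 remove [wnvu,mfcjm] add [drcxd,kynuw] -> 16 lines: ximoo rgo zgt upc lesf kywl mctxp fxvbv wup vizox nsc drcxd kynuw vbndv kgquq jmy

Answer: ximoo
rgo
zgt
upc
lesf
kywl
mctxp
fxvbv
wup
vizox
nsc
drcxd
kynuw
vbndv
kgquq
jmy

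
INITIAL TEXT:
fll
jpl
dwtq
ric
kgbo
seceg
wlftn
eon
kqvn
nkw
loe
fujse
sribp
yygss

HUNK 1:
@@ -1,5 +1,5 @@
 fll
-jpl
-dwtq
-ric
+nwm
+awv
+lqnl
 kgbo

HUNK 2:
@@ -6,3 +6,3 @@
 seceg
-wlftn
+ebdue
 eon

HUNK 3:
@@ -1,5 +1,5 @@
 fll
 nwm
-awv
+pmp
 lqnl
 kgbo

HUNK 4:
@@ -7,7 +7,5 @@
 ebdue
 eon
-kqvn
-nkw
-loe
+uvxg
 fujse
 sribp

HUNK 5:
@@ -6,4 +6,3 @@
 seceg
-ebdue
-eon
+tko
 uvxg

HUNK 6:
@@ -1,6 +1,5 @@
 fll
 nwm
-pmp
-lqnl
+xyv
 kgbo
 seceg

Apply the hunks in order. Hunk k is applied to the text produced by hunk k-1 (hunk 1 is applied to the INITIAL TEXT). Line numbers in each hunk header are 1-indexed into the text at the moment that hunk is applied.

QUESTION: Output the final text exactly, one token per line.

Hunk 1: at line 1 remove [jpl,dwtq,ric] add [nwm,awv,lqnl] -> 14 lines: fll nwm awv lqnl kgbo seceg wlftn eon kqvn nkw loe fujse sribp yygss
Hunk 2: at line 6 remove [wlftn] add [ebdue] -> 14 lines: fll nwm awv lqnl kgbo seceg ebdue eon kqvn nkw loe fujse sribp yygss
Hunk 3: at line 1 remove [awv] add [pmp] -> 14 lines: fll nwm pmp lqnl kgbo seceg ebdue eon kqvn nkw loe fujse sribp yygss
Hunk 4: at line 7 remove [kqvn,nkw,loe] add [uvxg] -> 12 lines: fll nwm pmp lqnl kgbo seceg ebdue eon uvxg fujse sribp yygss
Hunk 5: at line 6 remove [ebdue,eon] add [tko] -> 11 lines: fll nwm pmp lqnl kgbo seceg tko uvxg fujse sribp yygss
Hunk 6: at line 1 remove [pmp,lqnl] add [xyv] -> 10 lines: fll nwm xyv kgbo seceg tko uvxg fujse sribp yygss

Answer: fll
nwm
xyv
kgbo
seceg
tko
uvxg
fujse
sribp
yygss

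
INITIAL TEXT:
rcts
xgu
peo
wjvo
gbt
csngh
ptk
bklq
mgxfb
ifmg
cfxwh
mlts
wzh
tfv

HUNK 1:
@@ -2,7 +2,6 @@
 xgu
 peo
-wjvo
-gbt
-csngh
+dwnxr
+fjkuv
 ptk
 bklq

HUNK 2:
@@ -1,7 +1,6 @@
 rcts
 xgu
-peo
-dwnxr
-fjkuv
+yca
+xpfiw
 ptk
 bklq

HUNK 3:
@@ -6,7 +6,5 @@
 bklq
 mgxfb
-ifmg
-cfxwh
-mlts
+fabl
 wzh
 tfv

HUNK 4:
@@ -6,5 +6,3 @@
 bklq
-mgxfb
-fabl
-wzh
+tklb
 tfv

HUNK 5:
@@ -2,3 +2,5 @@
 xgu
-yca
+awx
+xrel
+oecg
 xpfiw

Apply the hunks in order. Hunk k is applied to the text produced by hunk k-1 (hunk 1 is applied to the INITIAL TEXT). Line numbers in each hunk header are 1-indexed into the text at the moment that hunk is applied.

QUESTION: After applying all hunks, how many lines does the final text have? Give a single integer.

Hunk 1: at line 2 remove [wjvo,gbt,csngh] add [dwnxr,fjkuv] -> 13 lines: rcts xgu peo dwnxr fjkuv ptk bklq mgxfb ifmg cfxwh mlts wzh tfv
Hunk 2: at line 1 remove [peo,dwnxr,fjkuv] add [yca,xpfiw] -> 12 lines: rcts xgu yca xpfiw ptk bklq mgxfb ifmg cfxwh mlts wzh tfv
Hunk 3: at line 6 remove [ifmg,cfxwh,mlts] add [fabl] -> 10 lines: rcts xgu yca xpfiw ptk bklq mgxfb fabl wzh tfv
Hunk 4: at line 6 remove [mgxfb,fabl,wzh] add [tklb] -> 8 lines: rcts xgu yca xpfiw ptk bklq tklb tfv
Hunk 5: at line 2 remove [yca] add [awx,xrel,oecg] -> 10 lines: rcts xgu awx xrel oecg xpfiw ptk bklq tklb tfv
Final line count: 10

Answer: 10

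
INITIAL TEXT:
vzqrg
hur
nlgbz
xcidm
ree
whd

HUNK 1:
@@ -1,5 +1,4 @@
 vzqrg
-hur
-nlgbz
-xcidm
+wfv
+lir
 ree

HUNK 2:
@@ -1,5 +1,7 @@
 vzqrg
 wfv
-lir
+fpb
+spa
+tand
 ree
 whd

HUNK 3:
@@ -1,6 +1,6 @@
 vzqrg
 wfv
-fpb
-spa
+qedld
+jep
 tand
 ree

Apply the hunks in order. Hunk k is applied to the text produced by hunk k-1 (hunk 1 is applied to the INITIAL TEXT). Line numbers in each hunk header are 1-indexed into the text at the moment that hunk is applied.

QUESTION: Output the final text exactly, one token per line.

Hunk 1: at line 1 remove [hur,nlgbz,xcidm] add [wfv,lir] -> 5 lines: vzqrg wfv lir ree whd
Hunk 2: at line 1 remove [lir] add [fpb,spa,tand] -> 7 lines: vzqrg wfv fpb spa tand ree whd
Hunk 3: at line 1 remove [fpb,spa] add [qedld,jep] -> 7 lines: vzqrg wfv qedld jep tand ree whd

Answer: vzqrg
wfv
qedld
jep
tand
ree
whd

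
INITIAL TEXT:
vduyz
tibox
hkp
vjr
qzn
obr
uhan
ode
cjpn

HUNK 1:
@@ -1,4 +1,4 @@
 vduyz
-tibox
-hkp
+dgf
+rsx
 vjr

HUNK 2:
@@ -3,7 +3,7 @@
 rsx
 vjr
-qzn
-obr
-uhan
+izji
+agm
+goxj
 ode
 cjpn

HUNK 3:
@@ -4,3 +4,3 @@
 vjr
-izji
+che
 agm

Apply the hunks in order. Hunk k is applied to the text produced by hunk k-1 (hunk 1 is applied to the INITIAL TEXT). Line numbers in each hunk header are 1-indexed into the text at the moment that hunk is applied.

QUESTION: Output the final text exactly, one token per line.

Hunk 1: at line 1 remove [tibox,hkp] add [dgf,rsx] -> 9 lines: vduyz dgf rsx vjr qzn obr uhan ode cjpn
Hunk 2: at line 3 remove [qzn,obr,uhan] add [izji,agm,goxj] -> 9 lines: vduyz dgf rsx vjr izji agm goxj ode cjpn
Hunk 3: at line 4 remove [izji] add [che] -> 9 lines: vduyz dgf rsx vjr che agm goxj ode cjpn

Answer: vduyz
dgf
rsx
vjr
che
agm
goxj
ode
cjpn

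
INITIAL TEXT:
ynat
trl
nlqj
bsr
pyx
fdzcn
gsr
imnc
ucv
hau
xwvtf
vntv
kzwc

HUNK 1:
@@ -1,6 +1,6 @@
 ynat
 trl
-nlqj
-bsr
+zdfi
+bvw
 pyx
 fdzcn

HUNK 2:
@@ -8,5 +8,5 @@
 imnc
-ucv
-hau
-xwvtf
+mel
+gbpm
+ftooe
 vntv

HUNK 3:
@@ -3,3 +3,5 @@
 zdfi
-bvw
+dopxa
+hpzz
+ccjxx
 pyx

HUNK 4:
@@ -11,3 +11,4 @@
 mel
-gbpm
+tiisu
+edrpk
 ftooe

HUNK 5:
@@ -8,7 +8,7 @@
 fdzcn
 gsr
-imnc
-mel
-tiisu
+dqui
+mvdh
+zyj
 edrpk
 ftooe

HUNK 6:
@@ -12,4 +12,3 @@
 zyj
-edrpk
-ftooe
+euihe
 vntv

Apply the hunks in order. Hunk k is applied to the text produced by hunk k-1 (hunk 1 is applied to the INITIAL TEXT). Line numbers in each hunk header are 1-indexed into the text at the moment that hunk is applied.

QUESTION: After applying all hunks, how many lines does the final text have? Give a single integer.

Hunk 1: at line 1 remove [nlqj,bsr] add [zdfi,bvw] -> 13 lines: ynat trl zdfi bvw pyx fdzcn gsr imnc ucv hau xwvtf vntv kzwc
Hunk 2: at line 8 remove [ucv,hau,xwvtf] add [mel,gbpm,ftooe] -> 13 lines: ynat trl zdfi bvw pyx fdzcn gsr imnc mel gbpm ftooe vntv kzwc
Hunk 3: at line 3 remove [bvw] add [dopxa,hpzz,ccjxx] -> 15 lines: ynat trl zdfi dopxa hpzz ccjxx pyx fdzcn gsr imnc mel gbpm ftooe vntv kzwc
Hunk 4: at line 11 remove [gbpm] add [tiisu,edrpk] -> 16 lines: ynat trl zdfi dopxa hpzz ccjxx pyx fdzcn gsr imnc mel tiisu edrpk ftooe vntv kzwc
Hunk 5: at line 8 remove [imnc,mel,tiisu] add [dqui,mvdh,zyj] -> 16 lines: ynat trl zdfi dopxa hpzz ccjxx pyx fdzcn gsr dqui mvdh zyj edrpk ftooe vntv kzwc
Hunk 6: at line 12 remove [edrpk,ftooe] add [euihe] -> 15 lines: ynat trl zdfi dopxa hpzz ccjxx pyx fdzcn gsr dqui mvdh zyj euihe vntv kzwc
Final line count: 15

Answer: 15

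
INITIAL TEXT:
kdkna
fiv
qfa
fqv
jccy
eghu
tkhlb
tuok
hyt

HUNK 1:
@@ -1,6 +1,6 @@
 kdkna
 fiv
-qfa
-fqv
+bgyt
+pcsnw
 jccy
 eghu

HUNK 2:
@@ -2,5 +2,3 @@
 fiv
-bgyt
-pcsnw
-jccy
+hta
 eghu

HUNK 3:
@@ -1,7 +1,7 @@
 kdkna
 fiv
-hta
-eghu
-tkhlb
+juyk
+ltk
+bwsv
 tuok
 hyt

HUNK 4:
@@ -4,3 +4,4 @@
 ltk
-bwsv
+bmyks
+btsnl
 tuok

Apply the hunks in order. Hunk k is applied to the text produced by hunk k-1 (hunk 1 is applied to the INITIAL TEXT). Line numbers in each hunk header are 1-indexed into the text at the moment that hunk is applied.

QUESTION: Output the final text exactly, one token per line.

Answer: kdkna
fiv
juyk
ltk
bmyks
btsnl
tuok
hyt

Derivation:
Hunk 1: at line 1 remove [qfa,fqv] add [bgyt,pcsnw] -> 9 lines: kdkna fiv bgyt pcsnw jccy eghu tkhlb tuok hyt
Hunk 2: at line 2 remove [bgyt,pcsnw,jccy] add [hta] -> 7 lines: kdkna fiv hta eghu tkhlb tuok hyt
Hunk 3: at line 1 remove [hta,eghu,tkhlb] add [juyk,ltk,bwsv] -> 7 lines: kdkna fiv juyk ltk bwsv tuok hyt
Hunk 4: at line 4 remove [bwsv] add [bmyks,btsnl] -> 8 lines: kdkna fiv juyk ltk bmyks btsnl tuok hyt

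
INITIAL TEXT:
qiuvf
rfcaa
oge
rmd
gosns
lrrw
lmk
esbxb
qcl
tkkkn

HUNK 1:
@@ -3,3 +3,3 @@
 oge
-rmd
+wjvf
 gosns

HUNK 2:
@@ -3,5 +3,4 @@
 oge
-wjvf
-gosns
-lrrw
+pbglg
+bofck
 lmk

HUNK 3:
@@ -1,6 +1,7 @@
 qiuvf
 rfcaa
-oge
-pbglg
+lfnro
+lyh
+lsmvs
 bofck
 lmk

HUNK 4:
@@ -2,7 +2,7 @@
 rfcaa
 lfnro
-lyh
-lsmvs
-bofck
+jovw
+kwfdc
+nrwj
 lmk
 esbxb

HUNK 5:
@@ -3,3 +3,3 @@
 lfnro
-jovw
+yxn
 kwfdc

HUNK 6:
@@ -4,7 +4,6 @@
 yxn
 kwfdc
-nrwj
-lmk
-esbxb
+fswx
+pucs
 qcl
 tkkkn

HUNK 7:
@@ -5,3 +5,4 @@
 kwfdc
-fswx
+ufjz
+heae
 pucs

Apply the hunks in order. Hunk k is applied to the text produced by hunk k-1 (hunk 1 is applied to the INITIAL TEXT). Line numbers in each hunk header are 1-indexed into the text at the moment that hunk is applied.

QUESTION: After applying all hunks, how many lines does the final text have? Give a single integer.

Hunk 1: at line 3 remove [rmd] add [wjvf] -> 10 lines: qiuvf rfcaa oge wjvf gosns lrrw lmk esbxb qcl tkkkn
Hunk 2: at line 3 remove [wjvf,gosns,lrrw] add [pbglg,bofck] -> 9 lines: qiuvf rfcaa oge pbglg bofck lmk esbxb qcl tkkkn
Hunk 3: at line 1 remove [oge,pbglg] add [lfnro,lyh,lsmvs] -> 10 lines: qiuvf rfcaa lfnro lyh lsmvs bofck lmk esbxb qcl tkkkn
Hunk 4: at line 2 remove [lyh,lsmvs,bofck] add [jovw,kwfdc,nrwj] -> 10 lines: qiuvf rfcaa lfnro jovw kwfdc nrwj lmk esbxb qcl tkkkn
Hunk 5: at line 3 remove [jovw] add [yxn] -> 10 lines: qiuvf rfcaa lfnro yxn kwfdc nrwj lmk esbxb qcl tkkkn
Hunk 6: at line 4 remove [nrwj,lmk,esbxb] add [fswx,pucs] -> 9 lines: qiuvf rfcaa lfnro yxn kwfdc fswx pucs qcl tkkkn
Hunk 7: at line 5 remove [fswx] add [ufjz,heae] -> 10 lines: qiuvf rfcaa lfnro yxn kwfdc ufjz heae pucs qcl tkkkn
Final line count: 10

Answer: 10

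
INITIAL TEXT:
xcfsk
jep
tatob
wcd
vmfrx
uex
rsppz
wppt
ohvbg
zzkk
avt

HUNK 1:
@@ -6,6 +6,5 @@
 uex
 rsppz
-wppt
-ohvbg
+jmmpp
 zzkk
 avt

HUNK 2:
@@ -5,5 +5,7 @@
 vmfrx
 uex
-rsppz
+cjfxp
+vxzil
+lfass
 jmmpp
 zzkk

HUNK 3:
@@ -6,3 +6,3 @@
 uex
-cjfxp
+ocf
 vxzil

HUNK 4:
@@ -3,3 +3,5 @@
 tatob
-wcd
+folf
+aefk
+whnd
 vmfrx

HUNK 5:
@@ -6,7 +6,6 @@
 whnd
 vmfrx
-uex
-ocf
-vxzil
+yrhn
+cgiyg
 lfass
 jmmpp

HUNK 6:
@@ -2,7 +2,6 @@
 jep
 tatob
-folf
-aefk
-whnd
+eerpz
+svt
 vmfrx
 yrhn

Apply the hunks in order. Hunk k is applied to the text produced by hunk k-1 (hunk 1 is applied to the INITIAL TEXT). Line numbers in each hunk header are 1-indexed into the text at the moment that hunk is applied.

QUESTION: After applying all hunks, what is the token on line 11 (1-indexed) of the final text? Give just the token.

Hunk 1: at line 6 remove [wppt,ohvbg] add [jmmpp] -> 10 lines: xcfsk jep tatob wcd vmfrx uex rsppz jmmpp zzkk avt
Hunk 2: at line 5 remove [rsppz] add [cjfxp,vxzil,lfass] -> 12 lines: xcfsk jep tatob wcd vmfrx uex cjfxp vxzil lfass jmmpp zzkk avt
Hunk 3: at line 6 remove [cjfxp] add [ocf] -> 12 lines: xcfsk jep tatob wcd vmfrx uex ocf vxzil lfass jmmpp zzkk avt
Hunk 4: at line 3 remove [wcd] add [folf,aefk,whnd] -> 14 lines: xcfsk jep tatob folf aefk whnd vmfrx uex ocf vxzil lfass jmmpp zzkk avt
Hunk 5: at line 6 remove [uex,ocf,vxzil] add [yrhn,cgiyg] -> 13 lines: xcfsk jep tatob folf aefk whnd vmfrx yrhn cgiyg lfass jmmpp zzkk avt
Hunk 6: at line 2 remove [folf,aefk,whnd] add [eerpz,svt] -> 12 lines: xcfsk jep tatob eerpz svt vmfrx yrhn cgiyg lfass jmmpp zzkk avt
Final line 11: zzkk

Answer: zzkk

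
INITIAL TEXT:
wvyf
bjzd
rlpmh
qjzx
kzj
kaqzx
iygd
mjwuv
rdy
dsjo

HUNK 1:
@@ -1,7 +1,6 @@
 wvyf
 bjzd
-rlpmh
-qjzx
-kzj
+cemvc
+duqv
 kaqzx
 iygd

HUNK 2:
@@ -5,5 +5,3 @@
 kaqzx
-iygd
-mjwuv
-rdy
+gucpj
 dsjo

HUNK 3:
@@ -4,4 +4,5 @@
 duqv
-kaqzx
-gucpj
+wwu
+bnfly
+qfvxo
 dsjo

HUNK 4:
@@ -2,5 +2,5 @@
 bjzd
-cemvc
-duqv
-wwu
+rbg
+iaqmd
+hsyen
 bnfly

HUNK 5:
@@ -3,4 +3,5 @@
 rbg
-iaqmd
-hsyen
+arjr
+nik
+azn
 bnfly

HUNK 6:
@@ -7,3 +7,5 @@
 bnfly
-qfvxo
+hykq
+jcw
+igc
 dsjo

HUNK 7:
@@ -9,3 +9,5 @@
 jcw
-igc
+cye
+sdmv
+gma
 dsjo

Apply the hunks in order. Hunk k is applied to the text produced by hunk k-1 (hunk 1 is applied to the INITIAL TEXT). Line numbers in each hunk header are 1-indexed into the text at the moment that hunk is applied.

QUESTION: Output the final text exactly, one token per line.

Answer: wvyf
bjzd
rbg
arjr
nik
azn
bnfly
hykq
jcw
cye
sdmv
gma
dsjo

Derivation:
Hunk 1: at line 1 remove [rlpmh,qjzx,kzj] add [cemvc,duqv] -> 9 lines: wvyf bjzd cemvc duqv kaqzx iygd mjwuv rdy dsjo
Hunk 2: at line 5 remove [iygd,mjwuv,rdy] add [gucpj] -> 7 lines: wvyf bjzd cemvc duqv kaqzx gucpj dsjo
Hunk 3: at line 4 remove [kaqzx,gucpj] add [wwu,bnfly,qfvxo] -> 8 lines: wvyf bjzd cemvc duqv wwu bnfly qfvxo dsjo
Hunk 4: at line 2 remove [cemvc,duqv,wwu] add [rbg,iaqmd,hsyen] -> 8 lines: wvyf bjzd rbg iaqmd hsyen bnfly qfvxo dsjo
Hunk 5: at line 3 remove [iaqmd,hsyen] add [arjr,nik,azn] -> 9 lines: wvyf bjzd rbg arjr nik azn bnfly qfvxo dsjo
Hunk 6: at line 7 remove [qfvxo] add [hykq,jcw,igc] -> 11 lines: wvyf bjzd rbg arjr nik azn bnfly hykq jcw igc dsjo
Hunk 7: at line 9 remove [igc] add [cye,sdmv,gma] -> 13 lines: wvyf bjzd rbg arjr nik azn bnfly hykq jcw cye sdmv gma dsjo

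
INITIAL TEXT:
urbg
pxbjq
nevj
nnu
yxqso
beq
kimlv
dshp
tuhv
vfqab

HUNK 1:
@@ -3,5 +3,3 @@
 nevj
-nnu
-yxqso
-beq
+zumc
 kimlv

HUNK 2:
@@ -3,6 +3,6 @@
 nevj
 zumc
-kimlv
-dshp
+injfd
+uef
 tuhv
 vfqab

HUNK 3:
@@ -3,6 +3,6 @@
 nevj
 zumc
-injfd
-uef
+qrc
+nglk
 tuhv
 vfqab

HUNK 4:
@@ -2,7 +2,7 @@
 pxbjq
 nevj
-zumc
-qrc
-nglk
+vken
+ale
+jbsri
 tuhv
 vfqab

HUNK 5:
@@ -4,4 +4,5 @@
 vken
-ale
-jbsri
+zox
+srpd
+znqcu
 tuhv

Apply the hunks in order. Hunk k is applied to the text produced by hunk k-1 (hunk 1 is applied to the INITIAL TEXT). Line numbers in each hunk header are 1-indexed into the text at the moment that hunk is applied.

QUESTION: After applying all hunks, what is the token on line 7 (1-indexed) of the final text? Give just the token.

Answer: znqcu

Derivation:
Hunk 1: at line 3 remove [nnu,yxqso,beq] add [zumc] -> 8 lines: urbg pxbjq nevj zumc kimlv dshp tuhv vfqab
Hunk 2: at line 3 remove [kimlv,dshp] add [injfd,uef] -> 8 lines: urbg pxbjq nevj zumc injfd uef tuhv vfqab
Hunk 3: at line 3 remove [injfd,uef] add [qrc,nglk] -> 8 lines: urbg pxbjq nevj zumc qrc nglk tuhv vfqab
Hunk 4: at line 2 remove [zumc,qrc,nglk] add [vken,ale,jbsri] -> 8 lines: urbg pxbjq nevj vken ale jbsri tuhv vfqab
Hunk 5: at line 4 remove [ale,jbsri] add [zox,srpd,znqcu] -> 9 lines: urbg pxbjq nevj vken zox srpd znqcu tuhv vfqab
Final line 7: znqcu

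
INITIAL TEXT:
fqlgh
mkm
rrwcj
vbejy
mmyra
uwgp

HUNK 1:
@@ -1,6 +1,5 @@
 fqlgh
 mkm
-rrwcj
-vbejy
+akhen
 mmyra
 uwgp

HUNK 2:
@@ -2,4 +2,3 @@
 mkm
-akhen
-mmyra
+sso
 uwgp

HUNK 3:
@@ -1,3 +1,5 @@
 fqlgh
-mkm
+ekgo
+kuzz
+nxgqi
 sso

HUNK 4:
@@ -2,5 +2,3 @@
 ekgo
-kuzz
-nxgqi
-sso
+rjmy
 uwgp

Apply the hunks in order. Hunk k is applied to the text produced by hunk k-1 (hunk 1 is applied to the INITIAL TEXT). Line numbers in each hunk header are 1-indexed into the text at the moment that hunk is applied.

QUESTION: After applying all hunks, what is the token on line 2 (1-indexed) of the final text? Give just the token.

Answer: ekgo

Derivation:
Hunk 1: at line 1 remove [rrwcj,vbejy] add [akhen] -> 5 lines: fqlgh mkm akhen mmyra uwgp
Hunk 2: at line 2 remove [akhen,mmyra] add [sso] -> 4 lines: fqlgh mkm sso uwgp
Hunk 3: at line 1 remove [mkm] add [ekgo,kuzz,nxgqi] -> 6 lines: fqlgh ekgo kuzz nxgqi sso uwgp
Hunk 4: at line 2 remove [kuzz,nxgqi,sso] add [rjmy] -> 4 lines: fqlgh ekgo rjmy uwgp
Final line 2: ekgo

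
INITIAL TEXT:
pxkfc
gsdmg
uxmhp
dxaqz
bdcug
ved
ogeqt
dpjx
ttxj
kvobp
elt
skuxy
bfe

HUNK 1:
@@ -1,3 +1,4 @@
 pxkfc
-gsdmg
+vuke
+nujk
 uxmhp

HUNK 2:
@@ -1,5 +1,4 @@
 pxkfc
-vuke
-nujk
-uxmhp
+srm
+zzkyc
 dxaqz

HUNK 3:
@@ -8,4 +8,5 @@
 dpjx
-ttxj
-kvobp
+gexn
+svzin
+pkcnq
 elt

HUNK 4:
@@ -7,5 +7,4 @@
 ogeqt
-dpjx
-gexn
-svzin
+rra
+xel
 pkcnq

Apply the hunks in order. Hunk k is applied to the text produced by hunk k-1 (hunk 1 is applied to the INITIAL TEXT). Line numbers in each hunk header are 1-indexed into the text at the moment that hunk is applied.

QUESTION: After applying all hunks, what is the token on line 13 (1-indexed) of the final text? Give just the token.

Answer: bfe

Derivation:
Hunk 1: at line 1 remove [gsdmg] add [vuke,nujk] -> 14 lines: pxkfc vuke nujk uxmhp dxaqz bdcug ved ogeqt dpjx ttxj kvobp elt skuxy bfe
Hunk 2: at line 1 remove [vuke,nujk,uxmhp] add [srm,zzkyc] -> 13 lines: pxkfc srm zzkyc dxaqz bdcug ved ogeqt dpjx ttxj kvobp elt skuxy bfe
Hunk 3: at line 8 remove [ttxj,kvobp] add [gexn,svzin,pkcnq] -> 14 lines: pxkfc srm zzkyc dxaqz bdcug ved ogeqt dpjx gexn svzin pkcnq elt skuxy bfe
Hunk 4: at line 7 remove [dpjx,gexn,svzin] add [rra,xel] -> 13 lines: pxkfc srm zzkyc dxaqz bdcug ved ogeqt rra xel pkcnq elt skuxy bfe
Final line 13: bfe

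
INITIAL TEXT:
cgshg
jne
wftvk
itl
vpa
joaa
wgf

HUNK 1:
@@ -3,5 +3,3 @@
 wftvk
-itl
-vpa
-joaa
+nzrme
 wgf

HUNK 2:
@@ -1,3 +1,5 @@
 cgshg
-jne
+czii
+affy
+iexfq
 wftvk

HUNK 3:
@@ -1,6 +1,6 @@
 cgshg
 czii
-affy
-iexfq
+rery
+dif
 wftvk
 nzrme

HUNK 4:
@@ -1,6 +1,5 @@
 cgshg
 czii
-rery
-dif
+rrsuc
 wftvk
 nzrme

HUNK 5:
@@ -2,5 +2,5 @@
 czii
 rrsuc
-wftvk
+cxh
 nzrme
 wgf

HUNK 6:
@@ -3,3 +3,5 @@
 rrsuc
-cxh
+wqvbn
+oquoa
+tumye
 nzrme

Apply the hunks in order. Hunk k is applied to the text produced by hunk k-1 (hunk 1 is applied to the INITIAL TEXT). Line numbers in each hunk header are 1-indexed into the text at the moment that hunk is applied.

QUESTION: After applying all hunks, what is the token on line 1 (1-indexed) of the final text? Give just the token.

Hunk 1: at line 3 remove [itl,vpa,joaa] add [nzrme] -> 5 lines: cgshg jne wftvk nzrme wgf
Hunk 2: at line 1 remove [jne] add [czii,affy,iexfq] -> 7 lines: cgshg czii affy iexfq wftvk nzrme wgf
Hunk 3: at line 1 remove [affy,iexfq] add [rery,dif] -> 7 lines: cgshg czii rery dif wftvk nzrme wgf
Hunk 4: at line 1 remove [rery,dif] add [rrsuc] -> 6 lines: cgshg czii rrsuc wftvk nzrme wgf
Hunk 5: at line 2 remove [wftvk] add [cxh] -> 6 lines: cgshg czii rrsuc cxh nzrme wgf
Hunk 6: at line 3 remove [cxh] add [wqvbn,oquoa,tumye] -> 8 lines: cgshg czii rrsuc wqvbn oquoa tumye nzrme wgf
Final line 1: cgshg

Answer: cgshg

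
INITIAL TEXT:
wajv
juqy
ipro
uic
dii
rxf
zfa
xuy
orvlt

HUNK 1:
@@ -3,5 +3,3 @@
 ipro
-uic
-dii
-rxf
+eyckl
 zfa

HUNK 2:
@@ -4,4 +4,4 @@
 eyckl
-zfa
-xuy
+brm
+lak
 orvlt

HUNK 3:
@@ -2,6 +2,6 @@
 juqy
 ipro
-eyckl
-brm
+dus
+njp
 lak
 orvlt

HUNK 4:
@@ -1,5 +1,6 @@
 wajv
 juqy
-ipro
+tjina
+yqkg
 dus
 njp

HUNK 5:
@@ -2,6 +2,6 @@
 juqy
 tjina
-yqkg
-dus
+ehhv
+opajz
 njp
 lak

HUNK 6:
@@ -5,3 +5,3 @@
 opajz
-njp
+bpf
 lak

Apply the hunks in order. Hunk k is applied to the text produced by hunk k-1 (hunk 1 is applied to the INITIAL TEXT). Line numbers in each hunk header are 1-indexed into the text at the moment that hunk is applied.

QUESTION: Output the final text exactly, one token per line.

Answer: wajv
juqy
tjina
ehhv
opajz
bpf
lak
orvlt

Derivation:
Hunk 1: at line 3 remove [uic,dii,rxf] add [eyckl] -> 7 lines: wajv juqy ipro eyckl zfa xuy orvlt
Hunk 2: at line 4 remove [zfa,xuy] add [brm,lak] -> 7 lines: wajv juqy ipro eyckl brm lak orvlt
Hunk 3: at line 2 remove [eyckl,brm] add [dus,njp] -> 7 lines: wajv juqy ipro dus njp lak orvlt
Hunk 4: at line 1 remove [ipro] add [tjina,yqkg] -> 8 lines: wajv juqy tjina yqkg dus njp lak orvlt
Hunk 5: at line 2 remove [yqkg,dus] add [ehhv,opajz] -> 8 lines: wajv juqy tjina ehhv opajz njp lak orvlt
Hunk 6: at line 5 remove [njp] add [bpf] -> 8 lines: wajv juqy tjina ehhv opajz bpf lak orvlt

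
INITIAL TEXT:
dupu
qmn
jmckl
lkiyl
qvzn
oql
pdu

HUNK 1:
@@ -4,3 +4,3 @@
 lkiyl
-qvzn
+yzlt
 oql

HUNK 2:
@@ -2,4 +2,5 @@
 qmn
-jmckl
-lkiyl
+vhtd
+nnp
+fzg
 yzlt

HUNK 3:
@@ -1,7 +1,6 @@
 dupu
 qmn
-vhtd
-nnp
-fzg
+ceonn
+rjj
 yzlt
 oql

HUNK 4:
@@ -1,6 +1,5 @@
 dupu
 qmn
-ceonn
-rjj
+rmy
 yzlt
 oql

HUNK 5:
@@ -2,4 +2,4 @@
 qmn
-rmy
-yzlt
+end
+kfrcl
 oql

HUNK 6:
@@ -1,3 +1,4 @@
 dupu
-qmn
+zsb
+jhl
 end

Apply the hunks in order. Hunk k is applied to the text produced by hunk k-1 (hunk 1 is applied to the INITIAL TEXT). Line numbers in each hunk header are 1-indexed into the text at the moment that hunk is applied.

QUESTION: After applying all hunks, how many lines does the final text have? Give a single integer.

Answer: 7

Derivation:
Hunk 1: at line 4 remove [qvzn] add [yzlt] -> 7 lines: dupu qmn jmckl lkiyl yzlt oql pdu
Hunk 2: at line 2 remove [jmckl,lkiyl] add [vhtd,nnp,fzg] -> 8 lines: dupu qmn vhtd nnp fzg yzlt oql pdu
Hunk 3: at line 1 remove [vhtd,nnp,fzg] add [ceonn,rjj] -> 7 lines: dupu qmn ceonn rjj yzlt oql pdu
Hunk 4: at line 1 remove [ceonn,rjj] add [rmy] -> 6 lines: dupu qmn rmy yzlt oql pdu
Hunk 5: at line 2 remove [rmy,yzlt] add [end,kfrcl] -> 6 lines: dupu qmn end kfrcl oql pdu
Hunk 6: at line 1 remove [qmn] add [zsb,jhl] -> 7 lines: dupu zsb jhl end kfrcl oql pdu
Final line count: 7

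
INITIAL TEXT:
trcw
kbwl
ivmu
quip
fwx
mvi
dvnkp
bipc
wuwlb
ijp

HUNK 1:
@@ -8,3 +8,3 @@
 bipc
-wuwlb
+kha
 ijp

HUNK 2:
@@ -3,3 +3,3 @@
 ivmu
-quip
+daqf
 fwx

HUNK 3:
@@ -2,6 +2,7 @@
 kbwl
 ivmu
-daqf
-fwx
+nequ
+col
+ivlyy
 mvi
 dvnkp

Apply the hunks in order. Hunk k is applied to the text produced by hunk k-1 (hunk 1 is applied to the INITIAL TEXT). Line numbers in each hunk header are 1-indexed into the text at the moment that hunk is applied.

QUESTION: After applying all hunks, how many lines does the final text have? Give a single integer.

Hunk 1: at line 8 remove [wuwlb] add [kha] -> 10 lines: trcw kbwl ivmu quip fwx mvi dvnkp bipc kha ijp
Hunk 2: at line 3 remove [quip] add [daqf] -> 10 lines: trcw kbwl ivmu daqf fwx mvi dvnkp bipc kha ijp
Hunk 3: at line 2 remove [daqf,fwx] add [nequ,col,ivlyy] -> 11 lines: trcw kbwl ivmu nequ col ivlyy mvi dvnkp bipc kha ijp
Final line count: 11

Answer: 11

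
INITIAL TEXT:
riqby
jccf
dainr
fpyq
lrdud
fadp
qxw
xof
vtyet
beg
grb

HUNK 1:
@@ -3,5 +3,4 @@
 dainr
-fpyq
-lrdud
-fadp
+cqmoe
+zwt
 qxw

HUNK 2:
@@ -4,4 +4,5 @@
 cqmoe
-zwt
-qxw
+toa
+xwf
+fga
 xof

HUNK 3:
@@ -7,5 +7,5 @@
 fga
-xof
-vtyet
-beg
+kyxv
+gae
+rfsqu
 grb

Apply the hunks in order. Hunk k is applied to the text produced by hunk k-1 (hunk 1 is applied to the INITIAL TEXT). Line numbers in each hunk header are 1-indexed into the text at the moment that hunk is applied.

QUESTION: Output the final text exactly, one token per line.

Answer: riqby
jccf
dainr
cqmoe
toa
xwf
fga
kyxv
gae
rfsqu
grb

Derivation:
Hunk 1: at line 3 remove [fpyq,lrdud,fadp] add [cqmoe,zwt] -> 10 lines: riqby jccf dainr cqmoe zwt qxw xof vtyet beg grb
Hunk 2: at line 4 remove [zwt,qxw] add [toa,xwf,fga] -> 11 lines: riqby jccf dainr cqmoe toa xwf fga xof vtyet beg grb
Hunk 3: at line 7 remove [xof,vtyet,beg] add [kyxv,gae,rfsqu] -> 11 lines: riqby jccf dainr cqmoe toa xwf fga kyxv gae rfsqu grb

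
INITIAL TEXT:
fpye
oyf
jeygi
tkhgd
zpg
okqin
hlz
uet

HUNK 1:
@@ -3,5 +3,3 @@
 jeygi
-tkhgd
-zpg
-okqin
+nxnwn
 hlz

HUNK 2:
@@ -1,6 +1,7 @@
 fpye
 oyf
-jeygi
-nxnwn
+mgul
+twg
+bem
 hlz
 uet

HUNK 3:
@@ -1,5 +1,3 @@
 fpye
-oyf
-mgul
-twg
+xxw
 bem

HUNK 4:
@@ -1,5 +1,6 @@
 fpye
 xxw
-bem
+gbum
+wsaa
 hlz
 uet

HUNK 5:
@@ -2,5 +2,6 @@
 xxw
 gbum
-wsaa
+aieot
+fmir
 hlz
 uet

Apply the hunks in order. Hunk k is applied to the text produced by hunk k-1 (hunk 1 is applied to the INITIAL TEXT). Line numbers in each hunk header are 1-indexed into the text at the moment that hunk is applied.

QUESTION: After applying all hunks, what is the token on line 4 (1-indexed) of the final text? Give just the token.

Answer: aieot

Derivation:
Hunk 1: at line 3 remove [tkhgd,zpg,okqin] add [nxnwn] -> 6 lines: fpye oyf jeygi nxnwn hlz uet
Hunk 2: at line 1 remove [jeygi,nxnwn] add [mgul,twg,bem] -> 7 lines: fpye oyf mgul twg bem hlz uet
Hunk 3: at line 1 remove [oyf,mgul,twg] add [xxw] -> 5 lines: fpye xxw bem hlz uet
Hunk 4: at line 1 remove [bem] add [gbum,wsaa] -> 6 lines: fpye xxw gbum wsaa hlz uet
Hunk 5: at line 2 remove [wsaa] add [aieot,fmir] -> 7 lines: fpye xxw gbum aieot fmir hlz uet
Final line 4: aieot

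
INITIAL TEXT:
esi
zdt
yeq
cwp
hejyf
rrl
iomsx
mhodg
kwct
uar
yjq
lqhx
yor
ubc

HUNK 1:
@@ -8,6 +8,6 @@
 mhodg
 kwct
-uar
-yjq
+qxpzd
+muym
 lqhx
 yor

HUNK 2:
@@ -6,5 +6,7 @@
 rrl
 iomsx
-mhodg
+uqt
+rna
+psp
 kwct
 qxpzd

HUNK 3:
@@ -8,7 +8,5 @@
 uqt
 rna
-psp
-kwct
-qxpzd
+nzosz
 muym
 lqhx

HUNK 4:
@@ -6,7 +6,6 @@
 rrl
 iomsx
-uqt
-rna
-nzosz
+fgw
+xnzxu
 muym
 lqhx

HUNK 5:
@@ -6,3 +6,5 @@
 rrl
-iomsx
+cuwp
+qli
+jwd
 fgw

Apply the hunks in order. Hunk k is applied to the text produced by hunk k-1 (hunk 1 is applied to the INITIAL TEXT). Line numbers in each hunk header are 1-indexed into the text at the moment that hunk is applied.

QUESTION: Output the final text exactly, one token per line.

Answer: esi
zdt
yeq
cwp
hejyf
rrl
cuwp
qli
jwd
fgw
xnzxu
muym
lqhx
yor
ubc

Derivation:
Hunk 1: at line 8 remove [uar,yjq] add [qxpzd,muym] -> 14 lines: esi zdt yeq cwp hejyf rrl iomsx mhodg kwct qxpzd muym lqhx yor ubc
Hunk 2: at line 6 remove [mhodg] add [uqt,rna,psp] -> 16 lines: esi zdt yeq cwp hejyf rrl iomsx uqt rna psp kwct qxpzd muym lqhx yor ubc
Hunk 3: at line 8 remove [psp,kwct,qxpzd] add [nzosz] -> 14 lines: esi zdt yeq cwp hejyf rrl iomsx uqt rna nzosz muym lqhx yor ubc
Hunk 4: at line 6 remove [uqt,rna,nzosz] add [fgw,xnzxu] -> 13 lines: esi zdt yeq cwp hejyf rrl iomsx fgw xnzxu muym lqhx yor ubc
Hunk 5: at line 6 remove [iomsx] add [cuwp,qli,jwd] -> 15 lines: esi zdt yeq cwp hejyf rrl cuwp qli jwd fgw xnzxu muym lqhx yor ubc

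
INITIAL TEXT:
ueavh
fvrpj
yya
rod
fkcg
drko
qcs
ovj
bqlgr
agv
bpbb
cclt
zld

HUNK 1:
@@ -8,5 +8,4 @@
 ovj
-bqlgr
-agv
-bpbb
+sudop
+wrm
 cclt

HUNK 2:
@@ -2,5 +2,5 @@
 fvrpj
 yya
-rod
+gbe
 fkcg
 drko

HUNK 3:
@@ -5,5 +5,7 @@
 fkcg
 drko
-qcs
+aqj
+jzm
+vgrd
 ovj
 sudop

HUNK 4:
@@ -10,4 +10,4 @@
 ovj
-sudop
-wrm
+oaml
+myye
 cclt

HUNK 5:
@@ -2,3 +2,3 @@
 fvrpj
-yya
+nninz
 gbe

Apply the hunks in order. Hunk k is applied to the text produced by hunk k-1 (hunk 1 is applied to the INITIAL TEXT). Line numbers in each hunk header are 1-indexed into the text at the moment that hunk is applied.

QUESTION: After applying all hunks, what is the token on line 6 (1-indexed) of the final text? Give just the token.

Hunk 1: at line 8 remove [bqlgr,agv,bpbb] add [sudop,wrm] -> 12 lines: ueavh fvrpj yya rod fkcg drko qcs ovj sudop wrm cclt zld
Hunk 2: at line 2 remove [rod] add [gbe] -> 12 lines: ueavh fvrpj yya gbe fkcg drko qcs ovj sudop wrm cclt zld
Hunk 3: at line 5 remove [qcs] add [aqj,jzm,vgrd] -> 14 lines: ueavh fvrpj yya gbe fkcg drko aqj jzm vgrd ovj sudop wrm cclt zld
Hunk 4: at line 10 remove [sudop,wrm] add [oaml,myye] -> 14 lines: ueavh fvrpj yya gbe fkcg drko aqj jzm vgrd ovj oaml myye cclt zld
Hunk 5: at line 2 remove [yya] add [nninz] -> 14 lines: ueavh fvrpj nninz gbe fkcg drko aqj jzm vgrd ovj oaml myye cclt zld
Final line 6: drko

Answer: drko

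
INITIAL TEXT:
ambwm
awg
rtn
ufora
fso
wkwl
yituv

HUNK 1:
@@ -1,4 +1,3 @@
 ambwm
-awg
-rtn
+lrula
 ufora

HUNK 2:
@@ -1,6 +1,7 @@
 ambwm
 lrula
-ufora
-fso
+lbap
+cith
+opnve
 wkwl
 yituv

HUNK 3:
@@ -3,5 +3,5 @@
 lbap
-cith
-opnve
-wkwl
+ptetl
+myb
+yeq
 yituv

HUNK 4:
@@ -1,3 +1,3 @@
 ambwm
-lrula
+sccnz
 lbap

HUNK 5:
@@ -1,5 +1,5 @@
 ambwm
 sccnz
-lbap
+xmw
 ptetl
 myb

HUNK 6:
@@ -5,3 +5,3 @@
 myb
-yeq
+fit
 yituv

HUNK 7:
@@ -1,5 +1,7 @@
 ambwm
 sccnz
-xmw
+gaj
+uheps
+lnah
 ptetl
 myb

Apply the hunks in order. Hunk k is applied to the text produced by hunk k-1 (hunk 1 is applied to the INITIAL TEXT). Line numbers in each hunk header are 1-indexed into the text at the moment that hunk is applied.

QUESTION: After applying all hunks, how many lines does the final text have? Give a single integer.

Hunk 1: at line 1 remove [awg,rtn] add [lrula] -> 6 lines: ambwm lrula ufora fso wkwl yituv
Hunk 2: at line 1 remove [ufora,fso] add [lbap,cith,opnve] -> 7 lines: ambwm lrula lbap cith opnve wkwl yituv
Hunk 3: at line 3 remove [cith,opnve,wkwl] add [ptetl,myb,yeq] -> 7 lines: ambwm lrula lbap ptetl myb yeq yituv
Hunk 4: at line 1 remove [lrula] add [sccnz] -> 7 lines: ambwm sccnz lbap ptetl myb yeq yituv
Hunk 5: at line 1 remove [lbap] add [xmw] -> 7 lines: ambwm sccnz xmw ptetl myb yeq yituv
Hunk 6: at line 5 remove [yeq] add [fit] -> 7 lines: ambwm sccnz xmw ptetl myb fit yituv
Hunk 7: at line 1 remove [xmw] add [gaj,uheps,lnah] -> 9 lines: ambwm sccnz gaj uheps lnah ptetl myb fit yituv
Final line count: 9

Answer: 9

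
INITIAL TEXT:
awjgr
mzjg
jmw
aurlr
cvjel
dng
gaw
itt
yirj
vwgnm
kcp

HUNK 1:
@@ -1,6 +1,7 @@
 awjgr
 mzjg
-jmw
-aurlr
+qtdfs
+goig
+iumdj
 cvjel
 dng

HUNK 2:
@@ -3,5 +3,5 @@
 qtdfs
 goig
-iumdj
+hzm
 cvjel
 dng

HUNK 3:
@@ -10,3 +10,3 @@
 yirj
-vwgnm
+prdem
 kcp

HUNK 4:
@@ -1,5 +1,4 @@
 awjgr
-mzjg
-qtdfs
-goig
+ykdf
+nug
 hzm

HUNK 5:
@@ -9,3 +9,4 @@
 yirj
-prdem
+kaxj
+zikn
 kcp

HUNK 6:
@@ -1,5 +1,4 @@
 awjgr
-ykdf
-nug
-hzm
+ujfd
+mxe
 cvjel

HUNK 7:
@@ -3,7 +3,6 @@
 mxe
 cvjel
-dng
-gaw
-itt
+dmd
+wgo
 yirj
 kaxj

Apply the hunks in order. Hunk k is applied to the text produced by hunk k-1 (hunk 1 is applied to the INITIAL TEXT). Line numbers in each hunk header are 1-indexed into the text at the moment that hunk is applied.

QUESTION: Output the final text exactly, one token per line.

Hunk 1: at line 1 remove [jmw,aurlr] add [qtdfs,goig,iumdj] -> 12 lines: awjgr mzjg qtdfs goig iumdj cvjel dng gaw itt yirj vwgnm kcp
Hunk 2: at line 3 remove [iumdj] add [hzm] -> 12 lines: awjgr mzjg qtdfs goig hzm cvjel dng gaw itt yirj vwgnm kcp
Hunk 3: at line 10 remove [vwgnm] add [prdem] -> 12 lines: awjgr mzjg qtdfs goig hzm cvjel dng gaw itt yirj prdem kcp
Hunk 4: at line 1 remove [mzjg,qtdfs,goig] add [ykdf,nug] -> 11 lines: awjgr ykdf nug hzm cvjel dng gaw itt yirj prdem kcp
Hunk 5: at line 9 remove [prdem] add [kaxj,zikn] -> 12 lines: awjgr ykdf nug hzm cvjel dng gaw itt yirj kaxj zikn kcp
Hunk 6: at line 1 remove [ykdf,nug,hzm] add [ujfd,mxe] -> 11 lines: awjgr ujfd mxe cvjel dng gaw itt yirj kaxj zikn kcp
Hunk 7: at line 3 remove [dng,gaw,itt] add [dmd,wgo] -> 10 lines: awjgr ujfd mxe cvjel dmd wgo yirj kaxj zikn kcp

Answer: awjgr
ujfd
mxe
cvjel
dmd
wgo
yirj
kaxj
zikn
kcp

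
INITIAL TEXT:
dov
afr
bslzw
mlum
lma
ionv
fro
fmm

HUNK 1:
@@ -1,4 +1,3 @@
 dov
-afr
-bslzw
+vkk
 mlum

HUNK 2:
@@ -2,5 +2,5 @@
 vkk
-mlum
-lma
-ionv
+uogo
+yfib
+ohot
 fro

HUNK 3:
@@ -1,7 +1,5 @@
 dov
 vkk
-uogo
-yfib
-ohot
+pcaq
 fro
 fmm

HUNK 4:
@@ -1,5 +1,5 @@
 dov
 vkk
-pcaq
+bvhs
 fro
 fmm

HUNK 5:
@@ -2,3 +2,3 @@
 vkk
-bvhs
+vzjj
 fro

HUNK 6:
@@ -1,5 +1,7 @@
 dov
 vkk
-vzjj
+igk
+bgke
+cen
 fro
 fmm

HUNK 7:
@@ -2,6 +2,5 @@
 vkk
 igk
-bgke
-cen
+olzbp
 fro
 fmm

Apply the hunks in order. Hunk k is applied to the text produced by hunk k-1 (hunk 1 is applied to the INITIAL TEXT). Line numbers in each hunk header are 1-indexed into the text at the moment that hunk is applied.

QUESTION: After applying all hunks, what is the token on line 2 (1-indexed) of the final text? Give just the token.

Hunk 1: at line 1 remove [afr,bslzw] add [vkk] -> 7 lines: dov vkk mlum lma ionv fro fmm
Hunk 2: at line 2 remove [mlum,lma,ionv] add [uogo,yfib,ohot] -> 7 lines: dov vkk uogo yfib ohot fro fmm
Hunk 3: at line 1 remove [uogo,yfib,ohot] add [pcaq] -> 5 lines: dov vkk pcaq fro fmm
Hunk 4: at line 1 remove [pcaq] add [bvhs] -> 5 lines: dov vkk bvhs fro fmm
Hunk 5: at line 2 remove [bvhs] add [vzjj] -> 5 lines: dov vkk vzjj fro fmm
Hunk 6: at line 1 remove [vzjj] add [igk,bgke,cen] -> 7 lines: dov vkk igk bgke cen fro fmm
Hunk 7: at line 2 remove [bgke,cen] add [olzbp] -> 6 lines: dov vkk igk olzbp fro fmm
Final line 2: vkk

Answer: vkk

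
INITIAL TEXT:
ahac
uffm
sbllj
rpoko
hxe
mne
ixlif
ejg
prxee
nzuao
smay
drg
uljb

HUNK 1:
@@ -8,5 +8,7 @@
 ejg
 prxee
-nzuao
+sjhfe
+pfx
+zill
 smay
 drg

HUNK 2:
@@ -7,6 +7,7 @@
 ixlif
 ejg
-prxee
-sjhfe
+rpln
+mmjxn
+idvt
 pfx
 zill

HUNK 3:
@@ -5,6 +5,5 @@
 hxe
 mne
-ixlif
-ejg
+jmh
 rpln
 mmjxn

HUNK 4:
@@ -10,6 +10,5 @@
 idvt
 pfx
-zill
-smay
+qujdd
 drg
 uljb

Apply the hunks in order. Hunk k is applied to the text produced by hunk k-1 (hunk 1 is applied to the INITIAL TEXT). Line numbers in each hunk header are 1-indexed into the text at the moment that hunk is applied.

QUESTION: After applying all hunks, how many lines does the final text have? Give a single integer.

Answer: 14

Derivation:
Hunk 1: at line 8 remove [nzuao] add [sjhfe,pfx,zill] -> 15 lines: ahac uffm sbllj rpoko hxe mne ixlif ejg prxee sjhfe pfx zill smay drg uljb
Hunk 2: at line 7 remove [prxee,sjhfe] add [rpln,mmjxn,idvt] -> 16 lines: ahac uffm sbllj rpoko hxe mne ixlif ejg rpln mmjxn idvt pfx zill smay drg uljb
Hunk 3: at line 5 remove [ixlif,ejg] add [jmh] -> 15 lines: ahac uffm sbllj rpoko hxe mne jmh rpln mmjxn idvt pfx zill smay drg uljb
Hunk 4: at line 10 remove [zill,smay] add [qujdd] -> 14 lines: ahac uffm sbllj rpoko hxe mne jmh rpln mmjxn idvt pfx qujdd drg uljb
Final line count: 14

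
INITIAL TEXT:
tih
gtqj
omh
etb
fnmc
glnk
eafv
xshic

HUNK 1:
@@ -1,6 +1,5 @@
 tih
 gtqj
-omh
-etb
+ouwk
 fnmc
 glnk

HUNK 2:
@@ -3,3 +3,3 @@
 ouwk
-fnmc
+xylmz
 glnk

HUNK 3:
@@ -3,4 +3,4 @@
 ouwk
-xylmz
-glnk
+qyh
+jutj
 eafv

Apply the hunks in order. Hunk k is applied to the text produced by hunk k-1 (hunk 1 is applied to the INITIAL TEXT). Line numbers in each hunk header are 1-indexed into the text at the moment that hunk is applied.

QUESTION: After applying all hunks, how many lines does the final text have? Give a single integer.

Hunk 1: at line 1 remove [omh,etb] add [ouwk] -> 7 lines: tih gtqj ouwk fnmc glnk eafv xshic
Hunk 2: at line 3 remove [fnmc] add [xylmz] -> 7 lines: tih gtqj ouwk xylmz glnk eafv xshic
Hunk 3: at line 3 remove [xylmz,glnk] add [qyh,jutj] -> 7 lines: tih gtqj ouwk qyh jutj eafv xshic
Final line count: 7

Answer: 7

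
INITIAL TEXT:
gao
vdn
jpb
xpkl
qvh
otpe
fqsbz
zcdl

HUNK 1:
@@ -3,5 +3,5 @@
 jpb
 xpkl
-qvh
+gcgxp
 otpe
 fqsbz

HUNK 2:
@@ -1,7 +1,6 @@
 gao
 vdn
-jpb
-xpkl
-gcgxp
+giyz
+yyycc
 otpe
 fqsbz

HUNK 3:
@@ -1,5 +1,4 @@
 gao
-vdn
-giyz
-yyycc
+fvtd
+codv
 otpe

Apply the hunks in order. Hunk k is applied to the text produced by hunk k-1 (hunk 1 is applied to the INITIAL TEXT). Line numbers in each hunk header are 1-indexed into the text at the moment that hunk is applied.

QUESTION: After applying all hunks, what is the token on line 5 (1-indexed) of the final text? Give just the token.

Answer: fqsbz

Derivation:
Hunk 1: at line 3 remove [qvh] add [gcgxp] -> 8 lines: gao vdn jpb xpkl gcgxp otpe fqsbz zcdl
Hunk 2: at line 1 remove [jpb,xpkl,gcgxp] add [giyz,yyycc] -> 7 lines: gao vdn giyz yyycc otpe fqsbz zcdl
Hunk 3: at line 1 remove [vdn,giyz,yyycc] add [fvtd,codv] -> 6 lines: gao fvtd codv otpe fqsbz zcdl
Final line 5: fqsbz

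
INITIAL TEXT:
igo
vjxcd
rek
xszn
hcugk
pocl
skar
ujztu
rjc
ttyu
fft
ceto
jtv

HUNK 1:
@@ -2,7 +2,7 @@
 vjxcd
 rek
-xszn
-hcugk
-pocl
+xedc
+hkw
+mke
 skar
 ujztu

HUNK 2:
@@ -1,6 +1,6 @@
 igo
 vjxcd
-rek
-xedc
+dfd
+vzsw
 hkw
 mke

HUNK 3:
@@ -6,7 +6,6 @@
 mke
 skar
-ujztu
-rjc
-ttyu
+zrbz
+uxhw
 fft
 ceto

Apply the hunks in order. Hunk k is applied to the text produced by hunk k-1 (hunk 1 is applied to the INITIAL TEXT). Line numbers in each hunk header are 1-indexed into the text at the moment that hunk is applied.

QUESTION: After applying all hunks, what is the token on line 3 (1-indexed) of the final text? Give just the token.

Answer: dfd

Derivation:
Hunk 1: at line 2 remove [xszn,hcugk,pocl] add [xedc,hkw,mke] -> 13 lines: igo vjxcd rek xedc hkw mke skar ujztu rjc ttyu fft ceto jtv
Hunk 2: at line 1 remove [rek,xedc] add [dfd,vzsw] -> 13 lines: igo vjxcd dfd vzsw hkw mke skar ujztu rjc ttyu fft ceto jtv
Hunk 3: at line 6 remove [ujztu,rjc,ttyu] add [zrbz,uxhw] -> 12 lines: igo vjxcd dfd vzsw hkw mke skar zrbz uxhw fft ceto jtv
Final line 3: dfd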